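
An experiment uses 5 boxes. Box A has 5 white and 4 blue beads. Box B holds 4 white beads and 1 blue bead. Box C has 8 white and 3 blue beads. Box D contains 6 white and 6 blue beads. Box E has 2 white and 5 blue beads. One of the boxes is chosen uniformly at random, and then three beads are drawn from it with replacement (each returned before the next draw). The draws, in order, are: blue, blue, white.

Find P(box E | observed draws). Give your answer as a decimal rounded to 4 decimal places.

0.3124

The likelihood of the observed sequence under each hypothesis: P(data | box A) = (4/9)(4/9)(5/9) = 0.10974; P(data | box B) = (1/5)(1/5)(4/5) = 0.032; P(data | box C) = (3/11)(3/11)(8/11) = 0.054095; P(data | box D) = (6/12)(6/12)(6/12) = 0.125; P(data | box E) = (5/7)(5/7)(2/7) = 0.14577.
Weighting by the prior gives 1/5 · 0.10974 = 0.021948, 1/5 · 0.032 = 0.0064, 1/5 · 0.054095 = 0.010819, 1/5 · 0.125 = 0.025, 1/5 · 0.14577 = 0.029155; summing to 0.093321.
By Bayes' rule, P(box E | data) = (0.029155) / (0.093321) = 0.31241.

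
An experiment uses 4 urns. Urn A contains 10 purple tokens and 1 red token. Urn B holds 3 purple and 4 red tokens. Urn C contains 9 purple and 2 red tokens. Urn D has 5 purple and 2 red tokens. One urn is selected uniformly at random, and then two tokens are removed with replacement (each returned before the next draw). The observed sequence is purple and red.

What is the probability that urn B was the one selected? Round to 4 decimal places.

0.3599

The likelihood of the observed sequence under each hypothesis: P(data | urn A) = (10/11)(1/11) = 0.082645; P(data | urn B) = (3/7)(4/7) = 0.2449; P(data | urn C) = (9/11)(2/11) = 0.14876; P(data | urn D) = (5/7)(2/7) = 0.20408.
The prior-weighted likelihoods are 1/4 · 0.082645 = 0.020661, 1/4 · 0.2449 = 0.061224, 1/4 · 0.14876 = 0.03719, 1/4 · 0.20408 = 0.05102; summing to 0.1701.
Therefore the posterior P(urn B | data) = (0.061224) / (0.1701) = 0.35994.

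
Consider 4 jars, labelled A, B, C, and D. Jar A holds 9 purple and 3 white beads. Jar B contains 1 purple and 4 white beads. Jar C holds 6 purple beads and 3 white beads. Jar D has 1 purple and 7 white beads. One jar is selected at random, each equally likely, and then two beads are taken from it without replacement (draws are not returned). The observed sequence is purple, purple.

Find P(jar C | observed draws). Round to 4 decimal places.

0.4331

The likelihood of the observed sequence under each hypothesis: P(data | jar A) = (9/12)(8/11) = 6/11; P(data | jar B) = (1/5)(0/4) = 0; P(data | jar C) = (6/9)(5/8) = 5/12; P(data | jar D) = (1/8)(0/7) = 0.
Weighting by the prior gives 1/4 · 6/11 = 3/22, 1/4 · 0 = 0, 1/4 · 5/12 = 5/48, 1/4 · 0 = 0; summing to 127/528.
By Bayes' rule, P(jar C | data) = (5/48) / (127/528) = 55/127.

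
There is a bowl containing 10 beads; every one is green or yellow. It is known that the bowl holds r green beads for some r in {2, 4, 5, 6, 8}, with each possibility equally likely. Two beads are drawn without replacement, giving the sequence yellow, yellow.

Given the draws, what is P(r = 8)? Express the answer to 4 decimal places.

0.0167

Compute the likelihood of the observed sequence for each case: P(data | r = 2) = (8/10)(7/9) = 28/45; P(data | r = 4) = (6/10)(5/9) = 1/3; P(data | r = 5) = (5/10)(4/9) = 2/9; P(data | r = 6) = (4/10)(3/9) = 2/15; P(data | r = 8) = (2/10)(1/9) = 1/45.
Multiplying each by its prior: 1/5 · 28/45 = 28/225, 1/5 · 1/3 = 1/15, 1/5 · 2/9 = 2/45, 1/5 · 2/15 = 2/75, 1/5 · 1/45 = 1/225; summing to 4/15.
Hence P(r = 8 | data) = (1/225) / (4/15) = 1/60.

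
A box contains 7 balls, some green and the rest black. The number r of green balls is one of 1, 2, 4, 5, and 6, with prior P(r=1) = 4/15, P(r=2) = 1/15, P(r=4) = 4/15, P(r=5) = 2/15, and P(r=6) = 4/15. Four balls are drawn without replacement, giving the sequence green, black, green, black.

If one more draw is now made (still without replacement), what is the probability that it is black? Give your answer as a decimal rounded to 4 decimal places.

0.3333

For each hypothesis, P(data | H) works out to: P(data | r = 1) = (1/7)(6/6)(0/5) = 0; P(data | r = 2) = (2/7)(5/6)(1/5)(4/4) = 1/21; P(data | r = 4) = (4/7)(3/6)(3/5)(2/4) = 3/35; P(data | r = 5) = (5/7)(2/6)(4/5)(1/4) = 1/21; P(data | r = 6) = (6/7)(1/6)(5/5)(0/4) = 0.
The prior-weighted likelihoods are 4/15 · 0 = 0, 1/15 · 1/21 = 1/315, 4/15 · 3/35 = 4/175, 2/15 · 1/21 = 2/315, 4/15 · 0 = 0; summing to 17/525.
Dividing through by the total gives posterior P(r = 1 | data) = 0, P(r = 2 | data) = 5/51, P(r = 4 | data) = 12/17, P(r = 5 | data) = 10/51, P(r = 6 | data) = 0.
So P(black next | data) = Σ P(black next | H) P(H | data) = (1)(5/51) + (1/3)(12/17) + (0)(10/51) = 1/3.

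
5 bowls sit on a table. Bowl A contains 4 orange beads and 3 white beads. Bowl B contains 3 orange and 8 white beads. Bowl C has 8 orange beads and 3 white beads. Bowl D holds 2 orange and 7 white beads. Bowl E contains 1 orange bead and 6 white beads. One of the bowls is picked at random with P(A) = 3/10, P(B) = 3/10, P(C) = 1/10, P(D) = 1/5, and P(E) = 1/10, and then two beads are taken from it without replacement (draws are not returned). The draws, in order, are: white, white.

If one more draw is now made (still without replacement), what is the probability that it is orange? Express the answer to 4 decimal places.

For each hypothesis, P(data | H) works out to: P(data | bowl A) = (3/7)(2/6) = 0.14286; P(data | bowl B) = (8/11)(7/10) = 0.50909; P(data | bowl C) = (3/11)(2/10) = 0.054545; P(data | bowl D) = (7/9)(6/8) = 0.58333; P(data | bowl E) = (6/7)(5/6) = 0.71429.
Multiplying each by its prior: 3/10 · 0.14286 = 0.042857, 3/10 · 0.50909 = 0.15273, 1/10 · 0.054545 = 0.0054545, 1/5 · 0.58333 = 0.11667, 1/10 · 0.71429 = 0.071429; summing to 0.38913.
Dividing through by the total gives posterior P(bowl A | data) = 0.11013, P(bowl B | data) = 0.39248, P(bowl C | data) = 0.014017, P(bowl D | data) = 0.29981, P(bowl E | data) = 0.18356.
So P(orange next | data) = Σ P(orange next | H) P(H | data) = (4/5)(0.11013) + (1/3)(0.39248) + (8/9)(0.014017) + (2/7)(0.29981) + (1/5)(0.18356) = 0.35377.

0.3538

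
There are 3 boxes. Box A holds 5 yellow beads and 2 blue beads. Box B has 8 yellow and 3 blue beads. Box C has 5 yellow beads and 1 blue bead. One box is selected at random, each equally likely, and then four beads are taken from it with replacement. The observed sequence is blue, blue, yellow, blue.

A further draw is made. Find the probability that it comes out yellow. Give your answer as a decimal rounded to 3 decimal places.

0.733

The likelihood of the observed sequence under each hypothesis: P(data | box A) = (2/7)(2/7)(5/7)(2/7) = 0.01666; P(data | box B) = (3/11)(3/11)(8/11)(3/11) = 0.014753; P(data | box C) = (1/6)(1/6)(5/6)(1/6) = 0.003858.
Weighting by the prior gives 1/3 · 0.01666 = 0.0055532, 1/3 · 0.014753 = 0.0049177, 1/3 · 0.003858 = 0.001286; summing to 0.011757.
The posterior is then P(box A | data) = 0.47234, P(box B | data) = 0.41828, P(box C | data) = 0.10938.
Averaging over the posterior, P(yellow next | data) = (5/7)(0.47234) + (8/11)(0.41828) + (5/6)(0.10938) = 0.73274.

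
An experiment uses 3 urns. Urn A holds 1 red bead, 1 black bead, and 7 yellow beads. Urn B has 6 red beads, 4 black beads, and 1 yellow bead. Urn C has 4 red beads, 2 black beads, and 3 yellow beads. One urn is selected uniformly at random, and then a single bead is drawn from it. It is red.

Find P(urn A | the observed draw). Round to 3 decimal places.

For each hypothesis, P(data | H) works out to: P(data | urn A) = (1/9) = 1/9; P(data | urn B) = (6/11) = 6/11; P(data | urn C) = (4/9) = 4/9.
Weighting by the prior gives 1/3 · 1/9 = 1/27, 1/3 · 6/11 = 2/11, 1/3 · 4/9 = 4/27; with total 109/297.
By Bayes' rule, P(urn A | data) = (1/27) / (109/297) = 11/109.

0.101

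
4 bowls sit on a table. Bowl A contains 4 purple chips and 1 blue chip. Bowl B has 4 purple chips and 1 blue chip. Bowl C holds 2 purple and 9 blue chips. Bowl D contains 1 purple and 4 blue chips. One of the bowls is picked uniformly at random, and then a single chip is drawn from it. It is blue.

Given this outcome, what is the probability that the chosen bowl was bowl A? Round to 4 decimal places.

0.0991

Under each hypothesis, the probability of this draw is: P(data | bowl A) = (1/5) = 1/5; P(data | bowl B) = (1/5) = 1/5; P(data | bowl C) = (9/11) = 9/11; P(data | bowl D) = (4/5) = 4/5.
Weighting by the prior gives 1/4 · 1/5 = 1/20, 1/4 · 1/5 = 1/20, 1/4 · 9/11 = 9/44, 1/4 · 4/5 = 1/5; summing to 111/220.
Hence P(bowl A | data) = (1/20) / (111/220) = 11/111.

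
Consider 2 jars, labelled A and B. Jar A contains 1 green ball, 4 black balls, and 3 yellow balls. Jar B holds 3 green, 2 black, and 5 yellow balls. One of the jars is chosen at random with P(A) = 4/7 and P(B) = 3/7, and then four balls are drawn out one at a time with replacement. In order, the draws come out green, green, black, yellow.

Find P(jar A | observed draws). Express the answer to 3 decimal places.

0.303

For each hypothesis, P(data | H) works out to: P(data | jar A) = (1/8)(1/8)(4/8)(3/8) = 0.0029297; P(data | jar B) = (3/10)(3/10)(2/10)(5/10) = 0.009.
Multiplying each by its prior: 4/7 · 0.0029297 = 0.0016741, 3/7 · 0.009 = 0.0038571; these sum to 0.0055312.
Hence P(jar A | data) = (0.0016741) / (0.0055312) = 0.30266.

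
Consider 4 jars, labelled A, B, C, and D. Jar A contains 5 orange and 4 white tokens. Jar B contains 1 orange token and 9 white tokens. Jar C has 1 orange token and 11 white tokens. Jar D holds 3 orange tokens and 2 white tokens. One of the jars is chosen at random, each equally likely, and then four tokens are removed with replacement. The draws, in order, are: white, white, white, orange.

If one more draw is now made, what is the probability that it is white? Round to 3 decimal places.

0.720

The likelihood of the observed sequence under each hypothesis: P(data | jar A) = (4/9)(4/9)(4/9)(5/9) = 0.048773; P(data | jar B) = (9/10)(9/10)(9/10)(1/10) = 0.0729; P(data | jar C) = (11/12)(11/12)(11/12)(1/12) = 0.064188; P(data | jar D) = (2/5)(2/5)(2/5)(3/5) = 0.0384.
The prior-weighted likelihoods are 1/4 · 0.048773 = 0.012193, 1/4 · 0.0729 = 0.018225, 1/4 · 0.064188 = 0.016047, 1/4 · 0.0384 = 0.0096; summing to 0.056065.
Normalising, the posterior is P(jar A | data) = 0.21748, P(jar B | data) = 0.32507, P(jar C | data) = 0.28622, P(jar D | data) = 0.17123.
Averaging over the posterior, P(white next | data) = (4/9)(0.21748) + (9/10)(0.32507) + (11/12)(0.28622) + (2/5)(0.17123) = 0.72008.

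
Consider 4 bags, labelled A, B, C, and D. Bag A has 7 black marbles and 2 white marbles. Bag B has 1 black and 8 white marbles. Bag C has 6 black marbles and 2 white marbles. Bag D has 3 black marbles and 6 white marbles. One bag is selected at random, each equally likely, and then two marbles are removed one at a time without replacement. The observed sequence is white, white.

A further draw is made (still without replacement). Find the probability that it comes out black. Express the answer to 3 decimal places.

Compute the likelihood of the observed sequence for each case: P(data | bag A) = (2/9)(1/8) = 0.027778; P(data | bag B) = (8/9)(7/8) = 0.77778; P(data | bag C) = (2/8)(1/7) = 0.035714; P(data | bag D) = (6/9)(5/8) = 0.41667.
Weighting by the prior gives 1/4 · 0.027778 = 0.0069444, 1/4 · 0.77778 = 0.19444, 1/4 · 0.035714 = 0.0089286, 1/4 · 0.41667 = 0.10417; summing to 0.31448.
Normalising, the posterior is P(bag A | data) = 0.022082, P(bag B | data) = 0.6183, P(bag C | data) = 0.028391, P(bag D | data) = 0.33123.
Averaging over the posterior, P(black next | data) = (1)(0.022082) + (1/7)(0.6183) + (1)(0.028391) + (3/7)(0.33123) = 0.28076.

0.281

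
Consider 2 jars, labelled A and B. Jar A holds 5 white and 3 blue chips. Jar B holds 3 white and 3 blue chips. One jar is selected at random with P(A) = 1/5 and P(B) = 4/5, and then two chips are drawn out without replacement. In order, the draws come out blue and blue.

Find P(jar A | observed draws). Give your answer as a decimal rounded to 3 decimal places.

Under each hypothesis, the probability of the observed sequence is: P(data | jar A) = (3/8)(2/7) = 3/28; P(data | jar B) = (3/6)(2/5) = 1/5.
The prior-weighted likelihoods are 1/5 · 3/28 = 3/140, 4/5 · 1/5 = 4/25; summing to 127/700.
So P(jar A | data) = (3/140) / (127/700) = 15/127.

0.118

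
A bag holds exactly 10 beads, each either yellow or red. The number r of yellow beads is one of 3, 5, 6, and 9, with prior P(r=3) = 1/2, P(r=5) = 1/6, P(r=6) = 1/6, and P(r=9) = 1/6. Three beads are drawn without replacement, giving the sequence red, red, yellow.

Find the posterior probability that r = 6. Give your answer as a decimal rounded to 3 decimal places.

0.131

Compute the likelihood of the observed sequence for each case: P(data | r = 3) = (7/10)(6/9)(3/8) = 7/40; P(data | r = 5) = (5/10)(4/9)(5/8) = 5/36; P(data | r = 6) = (4/10)(3/9)(6/8) = 1/10; P(data | r = 9) = (1/10)(0/9) = 0.
Weighting by the prior gives 1/2 · 7/40 = 7/80, 1/6 · 5/36 = 5/216, 1/6 · 1/10 = 1/60, 1/6 · 0 = 0; summing to 55/432.
So P(r = 6 | data) = (1/60) / (55/432) = 36/275.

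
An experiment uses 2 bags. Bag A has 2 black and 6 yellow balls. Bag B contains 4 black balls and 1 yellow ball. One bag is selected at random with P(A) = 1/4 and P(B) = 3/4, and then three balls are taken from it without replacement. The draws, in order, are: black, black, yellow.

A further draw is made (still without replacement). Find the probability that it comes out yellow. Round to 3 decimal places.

For each hypothesis, P(data | H) works out to: P(data | bag A) = (2/8)(1/7)(6/6) = 1/28; P(data | bag B) = (4/5)(3/4)(1/3) = 1/5.
The prior-weighted likelihoods are 1/4 · 1/28 = 1/112, 3/4 · 1/5 = 3/20; these sum to 89/560.
Normalising, the posterior is P(bag A | data) = 5/89, P(bag B | data) = 84/89.
Averaging over the posterior, P(yellow next | data) = (1)(5/89) + (0)(84/89) = 5/89.

0.056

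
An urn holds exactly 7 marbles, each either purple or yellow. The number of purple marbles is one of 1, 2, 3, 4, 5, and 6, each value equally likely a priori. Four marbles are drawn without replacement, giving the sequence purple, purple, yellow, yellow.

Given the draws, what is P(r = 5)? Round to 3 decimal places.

0.179

The likelihood of the observed sequence under each hypothesis: P(data | r = 1) = (1/7)(0/6) = 0; P(data | r = 2) = (2/7)(1/6)(5/5)(4/4) = 1/21; P(data | r = 3) = (3/7)(2/6)(4/5)(3/4) = 3/35; P(data | r = 4) = (4/7)(3/6)(3/5)(2/4) = 3/35; P(data | r = 5) = (5/7)(4/6)(2/5)(1/4) = 1/21; P(data | r = 6) = (6/7)(5/6)(1/5)(0/4) = 0.
Multiplying each by its prior: 1/6 · 0 = 0, 1/6 · 1/21 = 1/126, 1/6 · 3/35 = 1/70, 1/6 · 3/35 = 1/70, 1/6 · 1/21 = 1/126, 1/6 · 0 = 0; these sum to 2/45.
So P(r = 5 | data) = (1/126) / (2/45) = 5/28.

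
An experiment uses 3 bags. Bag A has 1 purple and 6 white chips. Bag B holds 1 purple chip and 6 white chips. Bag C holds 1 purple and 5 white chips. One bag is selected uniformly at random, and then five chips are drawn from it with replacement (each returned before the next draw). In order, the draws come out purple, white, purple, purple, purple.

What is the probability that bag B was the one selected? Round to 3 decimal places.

0.263

The likelihood of the observed sequence under each hypothesis: P(data | bag A) = (1/7)(6/7)(1/7)(1/7)(1/7) = 0.00035699; P(data | bag B) = (1/7)(6/7)(1/7)(1/7)(1/7) = 0.00035699; P(data | bag C) = (1/6)(5/6)(1/6)(1/6)(1/6) = 0.000643.
Weighting by the prior gives 1/3 · 0.00035699 = 0.000119, 1/3 · 0.00035699 = 0.000119, 1/3 · 0.000643 = 0.00021433; these sum to 0.00045233.
Therefore the posterior P(bag B | data) = (0.000119) / (0.00045233) = 0.26308.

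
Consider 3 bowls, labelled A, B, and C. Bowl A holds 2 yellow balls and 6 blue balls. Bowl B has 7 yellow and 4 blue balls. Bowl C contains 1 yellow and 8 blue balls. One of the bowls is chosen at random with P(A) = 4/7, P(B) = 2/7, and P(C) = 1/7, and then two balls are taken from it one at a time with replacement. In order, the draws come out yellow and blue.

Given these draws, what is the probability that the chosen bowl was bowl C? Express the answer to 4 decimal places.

0.0753

For each hypothesis, P(data | H) works out to: P(data | bowl A) = (2/8)(6/8) = 0.1875; P(data | bowl B) = (7/11)(4/11) = 0.2314; P(data | bowl C) = (1/9)(8/9) = 0.098765.
Weighting by the prior gives 4/7 · 0.1875 = 0.10714, 2/7 · 0.2314 = 0.066116, 1/7 · 0.098765 = 0.014109; these sum to 0.18737.
By Bayes' rule, P(bowl C | data) = (0.014109) / (0.18737) = 0.075303.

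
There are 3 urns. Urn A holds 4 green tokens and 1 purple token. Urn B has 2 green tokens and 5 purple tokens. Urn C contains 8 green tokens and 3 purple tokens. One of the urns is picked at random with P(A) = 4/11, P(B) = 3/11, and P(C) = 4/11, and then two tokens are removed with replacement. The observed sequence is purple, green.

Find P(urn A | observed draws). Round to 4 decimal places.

Compute the likelihood of the observed sequence for each case: P(data | urn A) = (1/5)(4/5) = 0.16; P(data | urn B) = (5/7)(2/7) = 0.20408; P(data | urn C) = (3/11)(8/11) = 0.19835.
Weighting by the prior gives 4/11 · 0.16 = 0.058182, 3/11 · 0.20408 = 0.055659, 4/11 · 0.19835 = 0.072126; summing to 0.18597.
So P(urn A | data) = (0.058182) / (0.18597) = 0.31286.

0.3129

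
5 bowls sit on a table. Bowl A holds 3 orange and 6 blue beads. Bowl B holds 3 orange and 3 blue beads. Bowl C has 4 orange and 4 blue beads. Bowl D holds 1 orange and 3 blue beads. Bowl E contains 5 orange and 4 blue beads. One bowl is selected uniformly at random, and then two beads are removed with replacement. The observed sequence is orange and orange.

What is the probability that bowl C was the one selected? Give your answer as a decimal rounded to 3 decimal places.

0.255

The likelihood of the observed sequence under each hypothesis: P(data | bowl A) = (3/9)(3/9) = 0.11111; P(data | bowl B) = (3/6)(3/6) = 0.25; P(data | bowl C) = (4/8)(4/8) = 0.25; P(data | bowl D) = (1/4)(1/4) = 0.0625; P(data | bowl E) = (5/9)(5/9) = 0.30864.
Multiplying each by its prior: 1/5 · 0.11111 = 0.022222, 1/5 · 0.25 = 0.05, 1/5 · 0.25 = 0.05, 1/5 · 0.0625 = 0.0125, 1/5 · 0.30864 = 0.061728; these sum to 0.19645.
By Bayes' rule, P(bowl C | data) = (0.05) / (0.19645) = 0.25452.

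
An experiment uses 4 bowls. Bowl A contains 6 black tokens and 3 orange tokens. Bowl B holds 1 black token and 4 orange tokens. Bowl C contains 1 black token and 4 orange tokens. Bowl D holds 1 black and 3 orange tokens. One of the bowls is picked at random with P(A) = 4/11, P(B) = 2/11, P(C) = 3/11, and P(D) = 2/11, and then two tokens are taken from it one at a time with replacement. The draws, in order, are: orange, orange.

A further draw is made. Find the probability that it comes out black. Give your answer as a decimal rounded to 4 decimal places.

0.2553

The likelihood of the observed sequence under each hypothesis: P(data | bowl A) = (3/9)(3/9) = 0.11111; P(data | bowl B) = (4/5)(4/5) = 0.64; P(data | bowl C) = (4/5)(4/5) = 0.64; P(data | bowl D) = (3/4)(3/4) = 0.5625.
Weighting by the prior gives 4/11 · 0.11111 = 0.040404, 2/11 · 0.64 = 0.11636, 3/11 · 0.64 = 0.17455, 2/11 · 0.5625 = 0.10227; with total 0.43359.
Normalising, the posterior is P(bowl A | data) = 0.093186, P(bowl B | data) = 0.26838, P(bowl C | data) = 0.40256, P(bowl D | data) = 0.23588.
So P(black next | data) = Σ P(black next | H) P(H | data) = (2/3)(0.093186) + (1/5)(0.26838) + (1/5)(0.40256) + (1/4)(0.23588) = 0.25528.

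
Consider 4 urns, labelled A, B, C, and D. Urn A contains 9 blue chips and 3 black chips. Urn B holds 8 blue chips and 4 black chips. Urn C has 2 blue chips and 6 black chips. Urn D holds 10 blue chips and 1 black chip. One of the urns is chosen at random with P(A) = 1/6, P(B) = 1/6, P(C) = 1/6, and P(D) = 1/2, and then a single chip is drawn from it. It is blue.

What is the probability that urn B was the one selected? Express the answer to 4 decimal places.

Under each hypothesis, the probability of this draw is: P(data | urn A) = (9/12) = 3/4; P(data | urn B) = (8/12) = 2/3; P(data | urn C) = (2/8) = 1/4; P(data | urn D) = (10/11) = 10/11.
Multiplying each by its prior: 1/6 · 3/4 = 1/8, 1/6 · 2/3 = 1/9, 1/6 · 1/4 = 1/24, 1/2 · 10/11 = 5/11; these sum to 145/198.
Therefore the posterior P(urn B | data) = (1/9) / (145/198) = 22/145.

0.1517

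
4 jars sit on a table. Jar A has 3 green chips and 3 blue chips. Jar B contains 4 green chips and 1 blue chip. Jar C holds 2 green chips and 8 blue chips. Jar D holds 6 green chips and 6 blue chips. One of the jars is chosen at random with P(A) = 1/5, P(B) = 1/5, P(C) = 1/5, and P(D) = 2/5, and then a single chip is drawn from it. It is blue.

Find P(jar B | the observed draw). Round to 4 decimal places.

0.0800

For each hypothesis, P(data | H) works out to: P(data | jar A) = (3/6) = 1/2; P(data | jar B) = (1/5) = 1/5; P(data | jar C) = (8/10) = 4/5; P(data | jar D) = (6/12) = 1/2.
Weighting by the prior gives 1/5 · 1/2 = 1/10, 1/5 · 1/5 = 1/25, 1/5 · 4/5 = 4/25, 2/5 · 1/2 = 1/5; these sum to 1/2.
Therefore the posterior P(jar B | data) = (1/25) / (1/2) = 2/25.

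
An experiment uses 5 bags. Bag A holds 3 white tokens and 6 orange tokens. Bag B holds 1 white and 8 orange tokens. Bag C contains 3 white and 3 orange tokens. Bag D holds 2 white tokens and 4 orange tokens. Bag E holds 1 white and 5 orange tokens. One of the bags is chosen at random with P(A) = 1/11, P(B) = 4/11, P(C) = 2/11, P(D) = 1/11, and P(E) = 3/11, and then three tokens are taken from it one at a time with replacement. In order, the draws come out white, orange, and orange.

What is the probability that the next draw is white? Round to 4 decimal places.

Compute the likelihood of the observed sequence for each case: P(data | bag A) = (3/9)(6/9)(6/9) = 0.14815; P(data | bag B) = (1/9)(8/9)(8/9) = 0.087791; P(data | bag C) = (3/6)(3/6)(3/6) = 0.125; P(data | bag D) = (2/6)(4/6)(4/6) = 0.14815; P(data | bag E) = (1/6)(5/6)(5/6) = 0.11574.
Multiplying each by its prior: 1/11 · 0.14815 = 0.013468, 4/11 · 0.087791 = 0.031924, 2/11 · 0.125 = 0.022727, 1/11 · 0.14815 = 0.013468, 3/11 · 0.11574 = 0.031566; with total 0.11315.
Dividing through by the total gives posterior P(bag A | data) = 0.11902, P(bag B | data) = 0.28213, P(bag C | data) = 0.20085, P(bag D | data) = 0.11902, P(bag E | data) = 0.27896.
The predictive probability is P(white next | data) = (1/3)(0.11902) + (1/9)(0.28213) + (1/2)(0.20085) + (1/3)(0.11902) + (1/6)(0.27896) = 0.25762.

0.2576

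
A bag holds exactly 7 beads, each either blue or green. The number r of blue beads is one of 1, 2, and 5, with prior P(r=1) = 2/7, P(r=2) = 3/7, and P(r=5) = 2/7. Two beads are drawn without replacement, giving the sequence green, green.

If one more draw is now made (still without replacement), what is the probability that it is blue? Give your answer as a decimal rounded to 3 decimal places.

0.323

Under each hypothesis, the probability of the observed sequence is: P(data | r = 1) = (6/7)(5/6) = 5/7; P(data | r = 2) = (5/7)(4/6) = 10/21; P(data | r = 5) = (2/7)(1/6) = 1/21.
Multiplying each by its prior: 2/7 · 5/7 = 10/49, 3/7 · 10/21 = 10/49, 2/7 · 1/21 = 2/147; these sum to 62/147.
The posterior is then P(r = 1 | data) = 15/31, P(r = 2 | data) = 15/31, P(r = 5 | data) = 1/31.
So P(blue next | data) = Σ P(blue next | H) P(H | data) = (1/5)(15/31) + (2/5)(15/31) + (1)(1/31) = 10/31.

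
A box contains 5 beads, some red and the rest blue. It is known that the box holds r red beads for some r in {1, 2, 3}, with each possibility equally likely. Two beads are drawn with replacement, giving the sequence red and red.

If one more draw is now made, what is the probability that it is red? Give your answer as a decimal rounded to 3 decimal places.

0.514

For each hypothesis, P(data | H) works out to: P(data | r = 1) = (1/5)(1/5) = 1/25; P(data | r = 2) = (2/5)(2/5) = 4/25; P(data | r = 3) = (3/5)(3/5) = 9/25.
Weighting by the prior gives 1/3 · 1/25 = 1/75, 1/3 · 4/25 = 4/75, 1/3 · 9/25 = 3/25; these sum to 14/75.
Normalising, the posterior is P(r = 1 | data) = 1/14, P(r = 2 | data) = 2/7, P(r = 3 | data) = 9/14.
The predictive probability is P(red next | data) = (1/5)(1/14) + (2/5)(2/7) + (3/5)(9/14) = 18/35.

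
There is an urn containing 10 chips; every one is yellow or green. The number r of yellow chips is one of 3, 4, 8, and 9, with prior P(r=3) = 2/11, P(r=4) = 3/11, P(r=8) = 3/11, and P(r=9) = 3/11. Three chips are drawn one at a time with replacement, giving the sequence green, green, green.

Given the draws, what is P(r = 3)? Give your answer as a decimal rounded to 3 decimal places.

0.504

The likelihood of the observed sequence under each hypothesis: P(data | r = 3) = (7/10)(7/10)(7/10) = 0.343; P(data | r = 4) = (6/10)(6/10)(6/10) = 0.216; P(data | r = 8) = (2/10)(2/10)(2/10) = 0.008; P(data | r = 9) = (1/10)(1/10)(1/10) = 0.001.
The prior-weighted likelihoods are 2/11 · 0.343 = 0.062364, 3/11 · 0.216 = 0.058909, 3/11 · 0.008 = 0.0021818, 3/11 · 0.001 = 0.00027273; these sum to 0.12373.
So P(r = 3 | data) = (0.062364) / (0.12373) = 0.50404.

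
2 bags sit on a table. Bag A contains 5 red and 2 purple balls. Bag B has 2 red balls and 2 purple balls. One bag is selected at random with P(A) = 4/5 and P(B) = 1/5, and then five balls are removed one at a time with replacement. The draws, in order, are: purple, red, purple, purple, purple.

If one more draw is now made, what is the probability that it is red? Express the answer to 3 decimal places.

0.581

Compute the likelihood of the observed sequence for each case: P(data | bag A) = (2/7)(5/7)(2/7)(2/7)(2/7) = 0.0047599; P(data | bag B) = (2/4)(2/4)(2/4)(2/4)(2/4) = 0.03125.
The prior-weighted likelihoods are 4/5 · 0.0047599 = 0.0038079, 1/5 · 0.03125 = 0.00625; these sum to 0.010058.
Normalising, the posterior is P(bag A | data) = 0.3786, P(bag B | data) = 0.6214.
The predictive probability is P(red next | data) = (5/7)(0.3786) + (1/2)(0.6214) = 0.58113.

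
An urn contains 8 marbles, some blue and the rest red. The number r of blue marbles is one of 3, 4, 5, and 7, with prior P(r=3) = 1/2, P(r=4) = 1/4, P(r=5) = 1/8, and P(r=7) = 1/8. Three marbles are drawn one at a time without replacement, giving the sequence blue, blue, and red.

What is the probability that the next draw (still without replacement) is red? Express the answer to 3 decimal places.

Under each hypothesis, the probability of the observed sequence is: P(data | r = 3) = (3/8)(2/7)(5/6) = 5/56; P(data | r = 4) = (4/8)(3/7)(4/6) = 1/7; P(data | r = 5) = (5/8)(4/7)(3/6) = 5/28; P(data | r = 7) = (7/8)(6/7)(1/6) = 1/8.
Multiplying each by its prior: 1/2 · 5/56 = 5/112, 1/4 · 1/7 = 1/28, 1/8 · 5/28 = 5/224, 1/8 · 1/8 = 1/64; these sum to 53/448.
Dividing through by the total gives posterior P(r = 3 | data) = 20/53, P(r = 4 | data) = 16/53, P(r = 5 | data) = 10/53, P(r = 7 | data) = 7/53.
Averaging over the posterior, P(red next | data) = (4/5)(20/53) + (3/5)(16/53) + (2/5)(10/53) + (0)(7/53) = 148/265.

0.558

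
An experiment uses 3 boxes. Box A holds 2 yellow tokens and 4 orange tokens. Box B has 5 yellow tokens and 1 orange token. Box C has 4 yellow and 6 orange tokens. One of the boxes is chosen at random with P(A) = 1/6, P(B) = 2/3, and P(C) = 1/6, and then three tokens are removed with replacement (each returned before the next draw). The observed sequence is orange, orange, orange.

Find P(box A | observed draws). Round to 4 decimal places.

For each hypothesis, P(data | H) works out to: P(data | box A) = (4/6)(4/6)(4/6) = 0.2963; P(data | box B) = (1/6)(1/6)(1/6) = 0.0046296; P(data | box C) = (6/10)(6/10)(6/10) = 0.216.
The prior-weighted likelihoods are 1/6 · 0.2963 = 0.049383, 2/3 · 0.0046296 = 0.0030864, 1/6 · 0.216 = 0.036; these sum to 0.088469.
So P(box A | data) = (0.049383) / (0.088469) = 0.55819.

0.5582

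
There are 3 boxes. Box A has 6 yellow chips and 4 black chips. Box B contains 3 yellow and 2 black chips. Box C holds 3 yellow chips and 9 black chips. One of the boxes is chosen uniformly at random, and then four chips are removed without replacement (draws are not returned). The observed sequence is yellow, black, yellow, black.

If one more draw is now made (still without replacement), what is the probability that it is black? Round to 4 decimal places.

For each hypothesis, P(data | H) works out to: P(data | box A) = (6/10)(4/9)(5/8)(3/7) = 1/14; P(data | box B) = (3/5)(2/4)(2/3)(1/2) = 1/10; P(data | box C) = (3/12)(9/11)(2/10)(8/9) = 2/55.
Multiplying each by its prior: 1/3 · 1/14 = 1/42, 1/3 · 1/10 = 1/30, 1/3 · 2/55 = 2/165; summing to 16/231.
Dividing through by the total gives posterior P(box A | data) = 11/32, P(box B | data) = 77/160, P(box C | data) = 7/40.
So P(black next | data) = Σ P(black next | H) P(H | data) = (1/3)(11/32) + (0)(77/160) + (7/8)(7/40) = 257/960.

0.2677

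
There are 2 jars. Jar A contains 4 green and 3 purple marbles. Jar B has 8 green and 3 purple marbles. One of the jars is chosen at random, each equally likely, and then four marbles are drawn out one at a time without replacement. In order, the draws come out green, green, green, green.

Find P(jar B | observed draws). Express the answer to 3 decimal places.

Compute the likelihood of the observed sequence for each case: P(data | jar A) = (4/7)(3/6)(2/5)(1/4) = 0.028571; P(data | jar B) = (8/11)(7/10)(6/9)(5/8) = 0.21212.
The prior-weighted likelihoods are 1/2 · 0.028571 = 0.014286, 1/2 · 0.21212 = 0.10606; with total 0.12035.
Therefore the posterior P(jar B | data) = (0.10606) / (0.12035) = 0.88129.

0.881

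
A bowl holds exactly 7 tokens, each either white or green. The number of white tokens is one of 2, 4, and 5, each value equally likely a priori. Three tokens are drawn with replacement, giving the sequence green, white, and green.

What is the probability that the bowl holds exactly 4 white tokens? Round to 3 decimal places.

0.340

Compute the likelihood of the observed sequence for each case: P(data | r = 2) = (5/7)(2/7)(5/7) = 0.14577; P(data | r = 4) = (3/7)(4/7)(3/7) = 0.10496; P(data | r = 5) = (2/7)(5/7)(2/7) = 0.058309.
Multiplying each by its prior: 1/3 · 0.14577 = 0.048591, 1/3 · 0.10496 = 0.034985, 1/3 · 0.058309 = 0.019436; summing to 0.10301.
Therefore the posterior P(r = 4 | data) = (0.034985) / (0.10301) = 0.33962.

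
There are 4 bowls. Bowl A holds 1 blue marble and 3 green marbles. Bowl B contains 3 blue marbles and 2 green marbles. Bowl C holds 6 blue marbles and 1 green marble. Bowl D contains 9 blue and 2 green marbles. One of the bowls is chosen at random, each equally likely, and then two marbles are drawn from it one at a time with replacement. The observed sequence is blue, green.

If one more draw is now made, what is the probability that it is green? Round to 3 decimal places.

The likelihood of the observed sequence under each hypothesis: P(data | bowl A) = (1/4)(3/4) = 0.1875; P(data | bowl B) = (3/5)(2/5) = 0.24; P(data | bowl C) = (6/7)(1/7) = 0.12245; P(data | bowl D) = (9/11)(2/11) = 0.14876.
Weighting by the prior gives 1/4 · 0.1875 = 0.046875, 1/4 · 0.24 = 0.06, 1/4 · 0.12245 = 0.030612, 1/4 · 0.14876 = 0.03719; with total 0.17468.
Normalising, the posterior is P(bowl A | data) = 0.26835, P(bowl B | data) = 0.34349, P(bowl C | data) = 0.17525, P(bowl D | data) = 0.21291.
So P(green next | data) = Σ P(green next | H) P(H | data) = (3/4)(0.26835) + (2/5)(0.34349) + (1/7)(0.17525) + (2/11)(0.21291) = 0.40241.

0.402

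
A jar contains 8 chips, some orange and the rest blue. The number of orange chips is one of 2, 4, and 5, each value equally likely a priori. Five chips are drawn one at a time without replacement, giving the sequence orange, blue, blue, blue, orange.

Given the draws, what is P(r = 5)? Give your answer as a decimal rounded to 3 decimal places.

For each hypothesis, P(data | H) works out to: P(data | r = 2) = (2/8)(6/7)(5/6)(4/5)(1/4) = 1/28; P(data | r = 4) = (4/8)(4/7)(3/6)(2/5)(3/4) = 3/70; P(data | r = 5) = (5/8)(3/7)(2/6)(1/5)(4/4) = 1/56.
Multiplying each by its prior: 1/3 · 1/28 = 1/84, 1/3 · 3/70 = 1/70, 1/3 · 1/56 = 1/168; these sum to 9/280.
By Bayes' rule, P(r = 5 | data) = (1/168) / (9/280) = 5/27.

0.185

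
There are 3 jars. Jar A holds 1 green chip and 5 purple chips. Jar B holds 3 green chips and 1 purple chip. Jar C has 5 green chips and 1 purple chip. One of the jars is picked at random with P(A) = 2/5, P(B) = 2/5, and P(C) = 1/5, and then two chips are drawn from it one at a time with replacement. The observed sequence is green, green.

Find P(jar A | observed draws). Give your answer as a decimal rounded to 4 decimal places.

0.0296

For each hypothesis, P(data | H) works out to: P(data | jar A) = (1/6)(1/6) = 1/36; P(data | jar B) = (3/4)(3/4) = 9/16; P(data | jar C) = (5/6)(5/6) = 25/36.
The prior-weighted likelihoods are 2/5 · 1/36 = 1/90, 2/5 · 9/16 = 9/40, 1/5 · 25/36 = 5/36; these sum to 3/8.
Hence P(jar A | data) = (1/90) / (3/8) = 4/135.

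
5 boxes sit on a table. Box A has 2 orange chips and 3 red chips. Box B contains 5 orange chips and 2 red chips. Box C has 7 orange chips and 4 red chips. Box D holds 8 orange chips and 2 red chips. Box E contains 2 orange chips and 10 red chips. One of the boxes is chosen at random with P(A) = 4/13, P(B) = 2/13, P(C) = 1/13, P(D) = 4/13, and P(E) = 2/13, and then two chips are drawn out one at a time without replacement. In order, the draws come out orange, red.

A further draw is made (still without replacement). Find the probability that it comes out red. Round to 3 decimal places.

0.456

Under each hypothesis, the probability of the observed sequence is: P(data | box A) = (2/5)(3/4) = 0.3; P(data | box B) = (5/7)(2/6) = 0.2381; P(data | box C) = (7/11)(4/10) = 0.25455; P(data | box D) = (8/10)(2/9) = 0.17778; P(data | box E) = (2/12)(10/11) = 0.15152.
Weighting by the prior gives 4/13 · 0.3 = 0.092308, 2/13 · 0.2381 = 0.03663, 1/13 · 0.25455 = 0.01958, 4/13 · 0.17778 = 0.054701, 2/13 · 0.15152 = 0.02331; these sum to 0.22653.
The posterior is then P(box A | data) = 0.40749, P(box B | data) = 0.1617, P(box C | data) = 0.086437, P(box D | data) = 0.24147, P(box E | data) = 0.1029.
Averaging over the posterior, P(red next | data) = (2/3)(0.40749) + (1/5)(0.1617) + (1/3)(0.086437) + (1/8)(0.24147) + (9/10)(0.1029) = 0.45561.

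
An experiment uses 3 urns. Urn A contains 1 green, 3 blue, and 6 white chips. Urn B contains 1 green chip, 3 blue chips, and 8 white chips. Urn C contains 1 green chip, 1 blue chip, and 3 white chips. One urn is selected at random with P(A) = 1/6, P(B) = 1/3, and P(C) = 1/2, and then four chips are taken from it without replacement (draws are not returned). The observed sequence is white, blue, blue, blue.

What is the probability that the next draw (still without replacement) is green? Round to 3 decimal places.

0.145

Compute the likelihood of the observed sequence for each case: P(data | urn A) = (6/10)(3/9)(2/8)(1/7) = 0.0071429; P(data | urn B) = (8/12)(3/11)(2/10)(1/9) = 0.0040404; P(data | urn C) = (3/5)(1/4)(0/3) = 0.
Weighting by the prior gives 1/6 · 0.0071429 = 0.0011905, 1/3 · 0.0040404 = 0.0013468, 1/2 · 0 = 0; with total 0.0025373.
Normalising, the posterior is P(urn A | data) = 0.46919, P(urn B | data) = 0.53081, P(urn C | data) = 0.
The predictive probability is P(green next | data) = (1/6)(0.46919) + (1/8)(0.53081) = 0.14455.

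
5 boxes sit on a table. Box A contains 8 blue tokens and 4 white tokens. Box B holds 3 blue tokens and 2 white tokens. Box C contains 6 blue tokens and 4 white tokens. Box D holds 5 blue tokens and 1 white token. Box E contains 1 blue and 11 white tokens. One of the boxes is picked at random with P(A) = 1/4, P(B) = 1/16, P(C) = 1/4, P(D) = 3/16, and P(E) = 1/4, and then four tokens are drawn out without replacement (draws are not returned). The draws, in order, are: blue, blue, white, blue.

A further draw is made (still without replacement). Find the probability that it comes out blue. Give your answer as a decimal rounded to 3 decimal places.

0.679

The likelihood of the observed sequence under each hypothesis: P(data | box A) = (8/12)(7/11)(4/10)(6/9) = 0.11313; P(data | box B) = (3/5)(2/4)(2/3)(1/2) = 0.1; P(data | box C) = (6/10)(5/9)(4/8)(4/7) = 0.095238; P(data | box D) = (5/6)(4/5)(1/4)(3/3) = 0.16667; P(data | box E) = (1/12)(0/11) = 0.
Multiplying each by its prior: 1/4 · 0.11313 = 0.028283, 1/16 · 0.1 = 0.00625, 1/4 · 0.095238 = 0.02381, 3/16 · 0.16667 = 0.03125, 1/4 · 0 = 0; these sum to 0.089592.
Dividing through by the total gives posterior P(box A | data) = 0.31568, P(box B | data) = 0.06976, P(box C | data) = 0.26575, P(box D | data) = 0.3488, P(box E | data) = 0.
Averaging over the posterior, P(blue next | data) = (5/8)(0.31568) + (0)(0.06976) + (1/2)(0.26575) + (1)(0.3488) = 0.67898.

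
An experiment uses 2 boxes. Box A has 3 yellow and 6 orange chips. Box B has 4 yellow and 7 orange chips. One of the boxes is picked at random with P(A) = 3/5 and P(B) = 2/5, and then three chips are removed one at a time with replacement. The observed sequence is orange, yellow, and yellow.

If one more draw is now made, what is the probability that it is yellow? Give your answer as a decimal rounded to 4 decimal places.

Under each hypothesis, the probability of the observed sequence is: P(data | box A) = (6/9)(3/9)(3/9) = 0.074074; P(data | box B) = (7/11)(4/11)(4/11) = 0.084147.
Weighting by the prior gives 3/5 · 0.074074 = 0.044444, 2/5 · 0.084147 = 0.033659; summing to 0.078103.
Dividing through by the total gives posterior P(box A | data) = 0.56905, P(box B | data) = 0.43095.
Averaging over the posterior, P(yellow next | data) = (1/3)(0.56905) + (4/11)(0.43095) = 0.34639.

0.3464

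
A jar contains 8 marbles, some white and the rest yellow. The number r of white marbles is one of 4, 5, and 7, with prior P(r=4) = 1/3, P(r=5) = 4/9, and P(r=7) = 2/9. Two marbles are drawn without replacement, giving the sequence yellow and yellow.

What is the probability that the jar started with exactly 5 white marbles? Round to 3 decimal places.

0.400

For each hypothesis, P(data | H) works out to: P(data | r = 4) = (4/8)(3/7) = 3/14; P(data | r = 5) = (3/8)(2/7) = 3/28; P(data | r = 7) = (1/8)(0/7) = 0.
Weighting by the prior gives 1/3 · 3/14 = 1/14, 4/9 · 3/28 = 1/21, 2/9 · 0 = 0; summing to 5/42.
Hence P(r = 5 | data) = (1/21) / (5/42) = 2/5.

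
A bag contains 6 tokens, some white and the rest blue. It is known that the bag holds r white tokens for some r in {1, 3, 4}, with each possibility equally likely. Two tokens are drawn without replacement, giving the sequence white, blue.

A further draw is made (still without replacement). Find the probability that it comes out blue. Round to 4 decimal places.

The likelihood of the observed sequence under each hypothesis: P(data | r = 1) = (1/6)(5/5) = 1/6; P(data | r = 3) = (3/6)(3/5) = 3/10; P(data | r = 4) = (4/6)(2/5) = 4/15.
Multiplying each by its prior: 1/3 · 1/6 = 1/18, 1/3 · 3/10 = 1/10, 1/3 · 4/15 = 4/45; these sum to 11/45.
Dividing through by the total gives posterior P(r = 1 | data) = 5/22, P(r = 3 | data) = 9/22, P(r = 4 | data) = 4/11.
So P(blue next | data) = Σ P(blue next | H) P(H | data) = (1)(5/22) + (1/2)(9/22) + (1/4)(4/11) = 23/44.

0.5227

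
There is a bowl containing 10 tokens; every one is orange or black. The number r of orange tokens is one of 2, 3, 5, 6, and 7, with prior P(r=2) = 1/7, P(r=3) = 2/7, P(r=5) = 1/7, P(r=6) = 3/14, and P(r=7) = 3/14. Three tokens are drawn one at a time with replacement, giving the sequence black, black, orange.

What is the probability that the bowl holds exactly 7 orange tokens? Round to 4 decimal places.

0.1203

For each hypothesis, P(data | H) works out to: P(data | r = 2) = (8/10)(8/10)(2/10) = 0.128; P(data | r = 3) = (7/10)(7/10)(3/10) = 0.147; P(data | r = 5) = (5/10)(5/10)(5/10) = 0.125; P(data | r = 6) = (4/10)(4/10)(6/10) = 0.096; P(data | r = 7) = (3/10)(3/10)(7/10) = 0.063.
Multiplying each by its prior: 1/7 · 0.128 = 0.018286, 2/7 · 0.147 = 0.042, 1/7 · 0.125 = 0.017857, 3/14 · 0.096 = 0.020571, 3/14 · 0.063 = 0.0135; with total 0.11221.
By Bayes' rule, P(r = 7 | data) = (0.0135) / (0.11221) = 0.12031.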